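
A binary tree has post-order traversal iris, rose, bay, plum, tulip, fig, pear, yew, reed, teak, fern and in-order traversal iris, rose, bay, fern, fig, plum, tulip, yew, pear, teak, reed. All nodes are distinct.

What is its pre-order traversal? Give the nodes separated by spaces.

The last element of post-order is the root; it splits in-order into left and right subtrees.
Root fern: left subtree has 3 nodes {iris, rose, bay}, right has 7 {fig, plum, tulip, yew, pear, teak, reed}.
  Root bay: left subtree has 2 nodes {iris, rose}, right has 0 { }.
    Root rose: left subtree has 1 node {iris}, right has 0 { }.
  Root teak: left subtree has 5 nodes {fig, plum, tulip, yew, pear}, right has 1 {reed}.
    Root yew: left subtree has 3 nodes {fig, plum, tulip}, right has 1 {pear}.
      Root fig: left subtree has 0 nodes { }, right has 2 {plum, tulip}.
        Root tulip: left subtree has 1 node {plum}, right has 0 { }.

fern bay rose iris teak yew fig tulip plum pear reed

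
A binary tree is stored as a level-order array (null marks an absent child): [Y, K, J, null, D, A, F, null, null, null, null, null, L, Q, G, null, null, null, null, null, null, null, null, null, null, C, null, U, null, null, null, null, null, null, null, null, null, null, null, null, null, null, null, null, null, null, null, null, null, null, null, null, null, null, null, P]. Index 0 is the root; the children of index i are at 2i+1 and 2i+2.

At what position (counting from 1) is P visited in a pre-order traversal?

11

Pre-order visits the node, then its left subtree, then its right subtree.
Visit Y.
At Y: go left to K.
  Visit K.
  At K: no left child.
  At K: go right to D.
    D is a leaf — visit D.
At Y: go right to J.
  Visit J.
  At J: go left to A.
    Visit A.
    At A: no left child.
    At A: go right to L.
      Visit L.
      At L: go left to C.
        C is a leaf — visit C.
      At L: no right child.
  At J: go right to F.
    Visit F.
    At F: go left to Q.
      Visit Q.
      At Q: go left to U.
        Visit U.
        At U: go left to P.
          P is a leaf — visit P.
        At U: no right child.
      At Q: no right child.
    At F: go right to G.
      G is a leaf — visit G.
Full pre-order sequence: Y, K, D, J, A, L, C, F, Q, U, P, G.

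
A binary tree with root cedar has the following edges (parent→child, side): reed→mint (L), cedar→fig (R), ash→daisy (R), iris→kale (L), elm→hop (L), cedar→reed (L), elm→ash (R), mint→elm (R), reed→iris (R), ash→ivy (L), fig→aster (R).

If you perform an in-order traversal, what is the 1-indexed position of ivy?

4

In-order visits the left subtree, then the node, then the right subtree.
At cedar: go left to reed.
  At reed: go left to mint.
    At mint: no left child.
    Visit mint.
    At mint: go right to elm.
      At elm: go left to hop.
        hop is a leaf — visit hop.
      Visit elm.
      At elm: go right to ash.
        At ash: go left to ivy.
          ivy is a leaf — visit ivy.
        Visit ash.
        At ash: go right to daisy.
          daisy is a leaf — visit daisy.
  Visit reed.
  At reed: go right to iris.
    At iris: go left to kale.
      kale is a leaf — visit kale.
    Visit iris.
    At iris: no right child.
Visit cedar.
At cedar: go right to fig.
  At fig: no left child.
  Visit fig.
  At fig: go right to aster.
    aster is a leaf — visit aster.
Full in-order sequence: mint, hop, elm, ivy, ash, daisy, reed, kale, iris, cedar, fig, aster.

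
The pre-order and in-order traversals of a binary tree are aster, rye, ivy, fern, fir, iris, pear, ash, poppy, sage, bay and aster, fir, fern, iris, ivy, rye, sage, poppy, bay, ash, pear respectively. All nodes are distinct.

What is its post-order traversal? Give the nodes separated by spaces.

The first element of pre-order is the root; it splits in-order into left and right subtrees.
Root aster: left subtree has 0 nodes { }, right has 10 {fir, fern, iris, ivy, rye, sage, poppy, bay, ash, pear}.
  Root rye: left subtree has 4 nodes {fir, fern, iris, ivy}, right has 5 {sage, poppy, bay, ash, pear}.
    Root ivy: left subtree has 3 nodes {fir, fern, iris}, right has 0 { }.
      Root fern: left subtree has 1 node {fir}, right has 1 {iris}.
    Root pear: left subtree has 4 nodes {sage, poppy, bay, ash}, right has 0 { }.
      Root ash: left subtree has 3 nodes {sage, poppy, bay}, right has 0 { }.
        Root poppy: left subtree has 1 node {sage}, right has 1 {bay}.

fir iris fern ivy sage bay poppy ash pear rye aster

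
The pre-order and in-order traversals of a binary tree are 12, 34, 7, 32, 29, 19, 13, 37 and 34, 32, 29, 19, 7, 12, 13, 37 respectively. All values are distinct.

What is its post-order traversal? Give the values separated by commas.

19, 29, 32, 7, 34, 37, 13, 12

The first element of pre-order is the root; it splits in-order into left and right subtrees.
Root 12: left subtree has 5 nodes {34, 32, 29, 19, 7}, right has 2 {13, 37}.
  Root 34: left subtree has 0 nodes { }, right has 4 {32, 29, 19, 7}.
    Root 7: left subtree has 3 nodes {32, 29, 19}, right has 0 { }.
      Root 32: left subtree has 0 nodes { }, right has 2 {29, 19}.
        Root 29: left subtree has 0 nodes { }, right has 1 {19}.
  Root 13: left subtree has 0 nodes { }, right has 1 {37}.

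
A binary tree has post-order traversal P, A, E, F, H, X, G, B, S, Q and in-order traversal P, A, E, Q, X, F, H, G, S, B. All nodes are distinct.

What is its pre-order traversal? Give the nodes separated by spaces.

Q E A P S G X H F B

The last element of post-order is the root; it splits in-order into left and right subtrees.
Root Q: left subtree has 3 nodes {P, A, E}, right has 6 {X, F, H, G, S, B}.
  Root E: left subtree has 2 nodes {P, A}, right has 0 { }.
    Root A: left subtree has 1 node {P}, right has 0 { }.
  Root S: left subtree has 4 nodes {X, F, H, G}, right has 1 {B}.
    Root G: left subtree has 3 nodes {X, F, H}, right has 0 { }.
      Root X: left subtree has 0 nodes { }, right has 2 {F, H}.
        Root H: left subtree has 1 node {F}, right has 0 { }.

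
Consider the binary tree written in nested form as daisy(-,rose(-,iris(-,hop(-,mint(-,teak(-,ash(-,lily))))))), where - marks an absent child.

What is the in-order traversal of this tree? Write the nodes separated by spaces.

daisy rose iris hop mint teak ash lily

In-order visits the left subtree, then the node, then the right subtree.
At daisy: no left child.
Visit daisy.
At daisy: go right to rose.
  At rose: no left child.
  Visit rose.
  At rose: go right to iris.
    At iris: no left child.
    Visit iris.
    At iris: go right to hop.
      At hop: no left child.
      Visit hop.
      At hop: go right to mint.
        At mint: no left child.
        Visit mint.
        At mint: go right to teak.
          At teak: no left child.
          Visit teak.
          At teak: go right to ash.
            At ash: no left child.
            Visit ash.
            At ash: go right to lily.
              lily is a leaf — visit lily.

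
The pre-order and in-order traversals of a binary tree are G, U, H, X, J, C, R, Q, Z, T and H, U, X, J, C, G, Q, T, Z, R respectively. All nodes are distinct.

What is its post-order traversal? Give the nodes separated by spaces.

H C J X U T Z Q R G

The first element of pre-order is the root; it splits in-order into left and right subtrees.
Root G: left subtree has 5 nodes {H, U, X, J, C}, right has 4 {Q, T, Z, R}.
  Root U: left subtree has 1 node {H}, right has 3 {X, J, C}.
    Root X: left subtree has 0 nodes { }, right has 2 {J, C}.
      Root J: left subtree has 0 nodes { }, right has 1 {C}.
  Root R: left subtree has 3 nodes {Q, T, Z}, right has 0 { }.
    Root Q: left subtree has 0 nodes { }, right has 2 {T, Z}.
      Root Z: left subtree has 1 node {T}, right has 0 { }.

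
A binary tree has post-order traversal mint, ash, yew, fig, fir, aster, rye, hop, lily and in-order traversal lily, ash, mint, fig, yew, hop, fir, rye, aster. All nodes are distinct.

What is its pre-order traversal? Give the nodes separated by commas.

lily, hop, fig, ash, mint, yew, rye, fir, aster

The last element of post-order is the root; it splits in-order into left and right subtrees.
Root lily: left subtree has 0 nodes { }, right has 8 {ash, mint, fig, yew, hop, fir, rye, aster}.
  Root hop: left subtree has 4 nodes {ash, mint, fig, yew}, right has 3 {fir, rye, aster}.
    Root fig: left subtree has 2 nodes {ash, mint}, right has 1 {yew}.
      Root ash: left subtree has 0 nodes { }, right has 1 {mint}.
    Root rye: left subtree has 1 node {fir}, right has 1 {aster}.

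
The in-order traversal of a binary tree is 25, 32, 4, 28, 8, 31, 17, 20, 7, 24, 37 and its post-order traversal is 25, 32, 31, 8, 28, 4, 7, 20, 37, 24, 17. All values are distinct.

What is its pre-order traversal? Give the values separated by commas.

The last element of post-order is the root; it splits in-order into left and right subtrees.
Root 17: left subtree has 6 nodes {25, 32, 4, 28, 8, 31}, right has 4 {20, 7, 24, 37}.
  Root 4: left subtree has 2 nodes {25, 32}, right has 3 {28, 8, 31}.
    Root 32: left subtree has 1 node {25}, right has 0 { }.
    Root 28: left subtree has 0 nodes { }, right has 2 {8, 31}.
      Root 8: left subtree has 0 nodes { }, right has 1 {31}.
  Root 24: left subtree has 2 nodes {20, 7}, right has 1 {37}.
    Root 20: left subtree has 0 nodes { }, right has 1 {7}.

17, 4, 32, 25, 28, 8, 31, 24, 20, 7, 37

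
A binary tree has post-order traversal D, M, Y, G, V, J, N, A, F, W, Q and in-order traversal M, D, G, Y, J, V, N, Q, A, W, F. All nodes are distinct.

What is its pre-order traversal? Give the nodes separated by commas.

The last element of post-order is the root; it splits in-order into left and right subtrees.
Root Q: left subtree has 7 nodes {M, D, G, Y, J, V, N}, right has 3 {A, W, F}.
  Root N: left subtree has 6 nodes {M, D, G, Y, J, V}, right has 0 { }.
    Root J: left subtree has 4 nodes {M, D, G, Y}, right has 1 {V}.
      Root G: left subtree has 2 nodes {M, D}, right has 1 {Y}.
        Root M: left subtree has 0 nodes { }, right has 1 {D}.
  Root W: left subtree has 1 node {A}, right has 1 {F}.

Q, N, J, G, M, D, Y, V, W, A, F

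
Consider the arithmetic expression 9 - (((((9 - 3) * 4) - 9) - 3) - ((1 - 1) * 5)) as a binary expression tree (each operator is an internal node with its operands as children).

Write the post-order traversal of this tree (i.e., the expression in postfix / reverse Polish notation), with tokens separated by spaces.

Post-order on an expression tree gives postfix notation: for each operator, emit left operand, right operand, then the operator.

9 9 3 - 4 * 9 - 3 - 1 1 - 5 * - -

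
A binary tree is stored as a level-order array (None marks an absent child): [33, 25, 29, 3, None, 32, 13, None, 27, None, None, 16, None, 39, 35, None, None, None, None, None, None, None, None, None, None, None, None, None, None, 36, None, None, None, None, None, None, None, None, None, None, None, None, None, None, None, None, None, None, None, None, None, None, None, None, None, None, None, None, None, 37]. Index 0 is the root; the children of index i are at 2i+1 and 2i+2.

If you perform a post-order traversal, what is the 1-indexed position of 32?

5

Post-order visits the left subtree, then the right subtree, then the node.
At 33: go left to 25.
  At 25: go left to 3.
    At 3: no left child.
    At 3: go right to 27.
      27 is a leaf — visit 27.
    Visit 3.
  At 25: no right child.
  Visit 25.
At 33: go right to 29.
  At 29: go left to 32.
    At 32: go left to 16.
      16 is a leaf — visit 16.
    At 32: no right child.
    Visit 32.
  At 29: go right to 13.
    At 13: go left to 39.
      39 is a leaf — visit 39.
    At 13: go right to 35.
      At 35: go left to 36.
        At 36: go left to 37.
          37 is a leaf — visit 37.
        At 36: no right child.
        Visit 36.
      At 35: no right child.
      Visit 35.
    Visit 13.
  Visit 29.
Visit 33.
Full post-order sequence: 27, 3, 25, 16, 32, 39, 37, 36, 35, 13, 29, 33.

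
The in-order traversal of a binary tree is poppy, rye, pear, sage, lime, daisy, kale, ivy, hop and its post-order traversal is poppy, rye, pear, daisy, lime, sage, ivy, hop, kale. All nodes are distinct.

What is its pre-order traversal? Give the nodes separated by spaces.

The last element of post-order is the root; it splits in-order into left and right subtrees.
Root kale: left subtree has 6 nodes {poppy, rye, pear, sage, lime, daisy}, right has 2 {ivy, hop}.
  Root sage: left subtree has 3 nodes {poppy, rye, pear}, right has 2 {lime, daisy}.
    Root pear: left subtree has 2 nodes {poppy, rye}, right has 0 { }.
      Root rye: left subtree has 1 node {poppy}, right has 0 { }.
    Root lime: left subtree has 0 nodes { }, right has 1 {daisy}.
  Root hop: left subtree has 1 node {ivy}, right has 0 { }.

kale sage pear rye poppy lime daisy hop ivy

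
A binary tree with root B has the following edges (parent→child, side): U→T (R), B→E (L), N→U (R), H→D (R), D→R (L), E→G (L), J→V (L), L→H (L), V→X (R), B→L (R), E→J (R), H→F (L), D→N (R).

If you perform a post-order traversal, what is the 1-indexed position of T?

8

Post-order visits the left subtree, then the right subtree, then the node.
At B: go left to E.
  At E: go left to G.
    G is a leaf — visit G.
  At E: go right to J.
    At J: go left to V.
      At V: no left child.
      At V: go right to X.
        X is a leaf — visit X.
      Visit V.
    At J: no right child.
    Visit J.
  Visit E.
At B: go right to L.
  At L: go left to H.
    At H: go left to F.
      F is a leaf — visit F.
    At H: go right to D.
      At D: go left to R.
        R is a leaf — visit R.
      At D: go right to N.
        At N: no left child.
        At N: go right to U.
          At U: no left child.
          At U: go right to T.
            T is a leaf — visit T.
          Visit U.
        Visit N.
      Visit D.
    Visit H.
  At L: no right child.
  Visit L.
Visit B.
Full post-order sequence: G, X, V, J, E, F, R, T, U, N, D, H, L, B.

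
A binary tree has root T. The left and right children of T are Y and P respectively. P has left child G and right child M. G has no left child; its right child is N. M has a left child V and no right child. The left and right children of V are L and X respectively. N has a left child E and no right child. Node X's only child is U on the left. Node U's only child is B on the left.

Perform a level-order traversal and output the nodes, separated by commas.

Level-order visits nodes level by level from the root, left to right within each level.
Level 0: T
Level 1: Y, P
Level 2: G, M
Level 3: N, V
Level 4: E, L, X
Level 5: U
Level 6: B

T, Y, P, G, M, N, V, E, L, X, U, B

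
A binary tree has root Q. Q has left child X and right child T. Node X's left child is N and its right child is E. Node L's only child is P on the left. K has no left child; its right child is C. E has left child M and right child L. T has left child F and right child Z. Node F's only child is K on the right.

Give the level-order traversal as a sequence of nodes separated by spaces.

Q X T N E F Z M L K P C

Level-order visits nodes level by level from the root, left to right within each level.
Level 0: Q
Level 1: X, T
Level 2: N, E, F, Z
Level 3: M, L, K
Level 4: P, C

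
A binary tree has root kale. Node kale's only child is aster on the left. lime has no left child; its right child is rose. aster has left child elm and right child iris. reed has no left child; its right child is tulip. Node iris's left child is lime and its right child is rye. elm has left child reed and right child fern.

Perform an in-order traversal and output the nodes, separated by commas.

In-order visits the left subtree, then the node, then the right subtree.
At kale: go left to aster.
  At aster: go left to elm.
    At elm: go left to reed.
      At reed: no left child.
      Visit reed.
      At reed: go right to tulip.
        tulip is a leaf — visit tulip.
    Visit elm.
    At elm: go right to fern.
      fern is a leaf — visit fern.
  Visit aster.
  At aster: go right to iris.
    At iris: go left to lime.
      At lime: no left child.
      Visit lime.
      At lime: go right to rose.
        rose is a leaf — visit rose.
    Visit iris.
    At iris: go right to rye.
      rye is a leaf — visit rye.
Visit kale.
At kale: no right child.

reed, tulip, elm, fern, aster, lime, rose, iris, rye, kale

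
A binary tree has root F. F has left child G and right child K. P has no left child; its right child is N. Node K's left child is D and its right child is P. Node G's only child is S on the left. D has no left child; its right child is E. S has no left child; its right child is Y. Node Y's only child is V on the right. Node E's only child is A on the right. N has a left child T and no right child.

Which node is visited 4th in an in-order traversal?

G

In-order visits the left subtree, then the node, then the right subtree.
At F: go left to G.
  At G: go left to S.
    At S: no left child.
    Visit S.
    At S: go right to Y.
      At Y: no left child.
      Visit Y.
      At Y: go right to V.
        V is a leaf — visit V.
  Visit G.
  At G: no right child.
Visit F.
At F: go right to K.
  At K: go left to D.
    At D: no left child.
    Visit D.
    At D: go right to E.
      At E: no left child.
      Visit E.
      At E: go right to A.
        A is a leaf — visit A.
  Visit K.
  At K: go right to P.
    At P: no left child.
    Visit P.
    At P: go right to N.
      At N: go left to T.
        T is a leaf — visit T.
      Visit N.
      At N: no right child.
Full in-order sequence: S, Y, V, G, F, D, E, A, K, P, T, N.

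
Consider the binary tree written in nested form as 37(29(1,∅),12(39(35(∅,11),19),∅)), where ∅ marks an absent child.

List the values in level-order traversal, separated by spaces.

Level-order visits nodes level by level from the root, left to right within each level.
Level 0: 37
Level 1: 29, 12
Level 2: 1, 39
Level 3: 35, 19
Level 4: 11

37 29 12 1 39 35 19 11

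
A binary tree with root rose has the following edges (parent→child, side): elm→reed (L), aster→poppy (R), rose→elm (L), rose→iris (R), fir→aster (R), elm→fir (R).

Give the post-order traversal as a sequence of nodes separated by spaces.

Post-order visits the left subtree, then the right subtree, then the node.
At rose: go left to elm.
  At elm: go left to reed.
    reed is a leaf — visit reed.
  At elm: go right to fir.
    At fir: no left child.
    At fir: go right to aster.
      At aster: no left child.
      At aster: go right to poppy.
        poppy is a leaf — visit poppy.
      Visit aster.
    Visit fir.
  Visit elm.
At rose: go right to iris.
  iris is a leaf — visit iris.
Visit rose.

reed poppy aster fir elm iris rose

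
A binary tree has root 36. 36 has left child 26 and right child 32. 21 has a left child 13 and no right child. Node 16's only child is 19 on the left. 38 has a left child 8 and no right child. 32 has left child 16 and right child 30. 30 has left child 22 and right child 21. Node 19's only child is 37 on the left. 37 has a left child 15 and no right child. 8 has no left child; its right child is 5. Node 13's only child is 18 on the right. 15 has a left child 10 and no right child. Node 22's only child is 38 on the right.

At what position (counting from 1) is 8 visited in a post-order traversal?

Post-order visits the left subtree, then the right subtree, then the node.
At 36: go left to 26.
  26 is a leaf — visit 26.
At 36: go right to 32.
  At 32: go left to 16.
    At 16: go left to 19.
      At 19: go left to 37.
        At 37: go left to 15.
          At 15: go left to 10.
            10 is a leaf — visit 10.
          At 15: no right child.
          Visit 15.
        At 37: no right child.
        Visit 37.
      At 19: no right child.
      Visit 19.
    At 16: no right child.
    Visit 16.
  At 32: go right to 30.
    At 30: go left to 22.
      At 22: no left child.
      At 22: go right to 38.
        At 38: go left to 8.
          At 8: no left child.
          At 8: go right to 5.
            5 is a leaf — visit 5.
          Visit 8.
        At 38: no right child.
        Visit 38.
      Visit 22.
    At 30: go right to 21.
      At 21: go left to 13.
        At 13: no left child.
        At 13: go right to 18.
          18 is a leaf — visit 18.
        Visit 13.
      At 21: no right child.
      Visit 21.
    Visit 30.
  Visit 32.
Visit 36.
Full post-order sequence: 26, 10, 15, 37, 19, 16, 5, 8, 38, 22, 18, 13, 21, 30, 32, 36.

8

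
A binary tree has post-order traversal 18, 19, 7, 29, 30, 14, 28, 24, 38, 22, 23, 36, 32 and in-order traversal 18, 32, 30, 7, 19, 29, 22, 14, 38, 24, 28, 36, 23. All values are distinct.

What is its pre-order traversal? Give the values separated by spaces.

32 18 36 22 30 29 7 19 38 14 24 28 23

The last element of post-order is the root; it splits in-order into left and right subtrees.
Root 32: left subtree has 1 node {18}, right has 11 {30, 7, 19, 29, 22, 14, 38, 24, 28, 36, 23}.
  Root 36: left subtree has 9 nodes {30, 7, 19, 29, 22, 14, 38, 24, 28}, right has 1 {23}.
    Root 22: left subtree has 4 nodes {30, 7, 19, 29}, right has 4 {14, 38, 24, 28}.
      Root 30: left subtree has 0 nodes { }, right has 3 {7, 19, 29}.
        Root 29: left subtree has 2 nodes {7, 19}, right has 0 { }.
          Root 7: left subtree has 0 nodes { }, right has 1 {19}.
      Root 38: left subtree has 1 node {14}, right has 2 {24, 28}.
        Root 24: left subtree has 0 nodes { }, right has 1 {28}.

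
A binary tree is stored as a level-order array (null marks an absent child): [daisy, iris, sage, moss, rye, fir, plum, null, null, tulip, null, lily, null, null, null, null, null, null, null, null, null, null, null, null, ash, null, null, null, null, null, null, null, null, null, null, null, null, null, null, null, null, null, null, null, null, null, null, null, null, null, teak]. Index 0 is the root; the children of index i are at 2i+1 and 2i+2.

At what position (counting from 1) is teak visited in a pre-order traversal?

Pre-order visits the node, then its left subtree, then its right subtree.
Visit daisy.
At daisy: go left to iris.
  Visit iris.
  At iris: go left to moss.
    moss is a leaf — visit moss.
  At iris: go right to rye.
    Visit rye.
    At rye: go left to tulip.
      tulip is a leaf — visit tulip.
    At rye: no right child.
At daisy: go right to sage.
  Visit sage.
  At sage: go left to fir.
    Visit fir.
    At fir: go left to lily.
      Visit lily.
      At lily: no left child.
      At lily: go right to ash.
        Visit ash.
        At ash: no left child.
        At ash: go right to teak.
          teak is a leaf — visit teak.
    At fir: no right child.
  At sage: go right to plum.
    plum is a leaf — visit plum.
Full pre-order sequence: daisy, iris, moss, rye, tulip, sage, fir, lily, ash, teak, plum.

10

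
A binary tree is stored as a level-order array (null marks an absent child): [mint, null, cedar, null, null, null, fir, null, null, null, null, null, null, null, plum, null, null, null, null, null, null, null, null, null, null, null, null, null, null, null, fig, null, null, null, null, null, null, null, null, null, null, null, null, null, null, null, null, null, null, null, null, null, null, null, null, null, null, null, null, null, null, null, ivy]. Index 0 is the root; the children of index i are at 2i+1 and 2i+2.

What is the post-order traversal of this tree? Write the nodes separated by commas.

Post-order visits the left subtree, then the right subtree, then the node.
At mint: no left child.
At mint: go right to cedar.
  At cedar: no left child.
  At cedar: go right to fir.
    At fir: no left child.
    At fir: go right to plum.
      At plum: no left child.
      At plum: go right to fig.
        At fig: no left child.
        At fig: go right to ivy.
          ivy is a leaf — visit ivy.
        Visit fig.
      Visit plum.
    Visit fir.
  Visit cedar.
Visit mint.

ivy, fig, plum, fir, cedar, mint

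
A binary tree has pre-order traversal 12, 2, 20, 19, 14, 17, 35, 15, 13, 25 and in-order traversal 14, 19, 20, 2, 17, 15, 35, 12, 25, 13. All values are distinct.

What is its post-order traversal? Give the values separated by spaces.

The first element of pre-order is the root; it splits in-order into left and right subtrees.
Root 12: left subtree has 7 nodes {14, 19, 20, 2, 17, 15, 35}, right has 2 {25, 13}.
  Root 2: left subtree has 3 nodes {14, 19, 20}, right has 3 {17, 15, 35}.
    Root 20: left subtree has 2 nodes {14, 19}, right has 0 { }.
      Root 19: left subtree has 1 node {14}, right has 0 { }.
    Root 17: left subtree has 0 nodes { }, right has 2 {15, 35}.
      Root 35: left subtree has 1 node {15}, right has 0 { }.
  Root 13: left subtree has 1 node {25}, right has 0 { }.

14 19 20 15 35 17 2 25 13 12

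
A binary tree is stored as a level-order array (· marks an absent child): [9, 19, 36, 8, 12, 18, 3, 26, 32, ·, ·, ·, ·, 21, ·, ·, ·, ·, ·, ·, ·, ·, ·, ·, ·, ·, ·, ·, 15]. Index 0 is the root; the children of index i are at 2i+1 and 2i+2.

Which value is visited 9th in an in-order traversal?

21

In-order visits the left subtree, then the node, then the right subtree.
At 9: go left to 19.
  At 19: go left to 8.
    At 8: go left to 26.
      26 is a leaf — visit 26.
    Visit 8.
    At 8: go right to 32.
      32 is a leaf — visit 32.
  Visit 19.
  At 19: go right to 12.
    12 is a leaf — visit 12.
Visit 9.
At 9: go right to 36.
  At 36: go left to 18.
    18 is a leaf — visit 18.
  Visit 36.
  At 36: go right to 3.
    At 3: go left to 21.
      At 21: no left child.
      Visit 21.
      At 21: go right to 15.
        15 is a leaf — visit 15.
    Visit 3.
    At 3: no right child.
Full in-order sequence: 26, 8, 32, 19, 12, 9, 18, 36, 21, 15, 3.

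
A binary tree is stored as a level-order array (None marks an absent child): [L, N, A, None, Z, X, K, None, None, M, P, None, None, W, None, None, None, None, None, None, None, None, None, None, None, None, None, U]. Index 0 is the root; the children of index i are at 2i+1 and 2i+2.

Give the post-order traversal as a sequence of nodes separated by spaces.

M P Z N X U W K A L

Post-order visits the left subtree, then the right subtree, then the node.
At L: go left to N.
  At N: no left child.
  At N: go right to Z.
    At Z: go left to M.
      M is a leaf — visit M.
    At Z: go right to P.
      P is a leaf — visit P.
    Visit Z.
  Visit N.
At L: go right to A.
  At A: go left to X.
    X is a leaf — visit X.
  At A: go right to K.
    At K: go left to W.
      At W: go left to U.
        U is a leaf — visit U.
      At W: no right child.
      Visit W.
    At K: no right child.
    Visit K.
  Visit A.
Visit L.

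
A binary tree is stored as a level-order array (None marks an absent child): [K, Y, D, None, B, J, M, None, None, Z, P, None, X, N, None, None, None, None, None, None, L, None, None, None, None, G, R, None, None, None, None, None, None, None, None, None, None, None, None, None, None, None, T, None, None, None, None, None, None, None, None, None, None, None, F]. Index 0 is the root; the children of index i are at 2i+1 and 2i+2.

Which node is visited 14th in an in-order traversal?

N

In-order visits the left subtree, then the node, then the right subtree.
At K: go left to Y.
  At Y: no left child.
  Visit Y.
  At Y: go right to B.
    At B: go left to Z.
      At Z: no left child.
      Visit Z.
      At Z: go right to L.
        At L: no left child.
        Visit L.
        At L: go right to T.
          T is a leaf — visit T.
    Visit B.
    At B: go right to P.
      P is a leaf — visit P.
Visit K.
At K: go right to D.
  At D: go left to J.
    At J: no left child.
    Visit J.
    At J: go right to X.
      At X: go left to G.
        G is a leaf — visit G.
      Visit X.
      At X: go right to R.
        At R: no left child.
        Visit R.
        At R: go right to F.
          F is a leaf — visit F.
  Visit D.
  At D: go right to M.
    At M: go left to N.
      N is a leaf — visit N.
    Visit M.
    At M: no right child.
Full in-order sequence: Y, Z, L, T, B, P, K, J, G, X, R, F, D, N, M.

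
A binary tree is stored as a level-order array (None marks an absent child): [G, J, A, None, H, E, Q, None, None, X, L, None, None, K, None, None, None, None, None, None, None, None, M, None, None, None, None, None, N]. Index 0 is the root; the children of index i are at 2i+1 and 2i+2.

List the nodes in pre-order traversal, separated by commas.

Pre-order visits the node, then its left subtree, then its right subtree.
Visit G.
At G: go left to J.
  Visit J.
  At J: no left child.
  At J: go right to H.
    Visit H.
    At H: go left to X.
      X is a leaf — visit X.
    At H: go right to L.
      Visit L.
      At L: no left child.
      At L: go right to M.
        M is a leaf — visit M.
At G: go right to A.
  Visit A.
  At A: go left to E.
    E is a leaf — visit E.
  At A: go right to Q.
    Visit Q.
    At Q: go left to K.
      Visit K.
      At K: no left child.
      At K: go right to N.
        N is a leaf — visit N.
    At Q: no right child.

G, J, H, X, L, M, A, E, Q, K, N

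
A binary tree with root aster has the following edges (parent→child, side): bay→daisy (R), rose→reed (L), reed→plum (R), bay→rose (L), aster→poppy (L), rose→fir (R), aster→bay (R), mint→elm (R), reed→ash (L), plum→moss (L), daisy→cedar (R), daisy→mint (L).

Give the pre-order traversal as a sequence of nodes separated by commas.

aster, poppy, bay, rose, reed, ash, plum, moss, fir, daisy, mint, elm, cedar

Pre-order visits the node, then its left subtree, then its right subtree.
Visit aster.
At aster: go left to poppy.
  poppy is a leaf — visit poppy.
At aster: go right to bay.
  Visit bay.
  At bay: go left to rose.
    Visit rose.
    At rose: go left to reed.
      Visit reed.
      At reed: go left to ash.
        ash is a leaf — visit ash.
      At reed: go right to plum.
        Visit plum.
        At plum: go left to moss.
          moss is a leaf — visit moss.
        At plum: no right child.
    At rose: go right to fir.
      fir is a leaf — visit fir.
  At bay: go right to daisy.
    Visit daisy.
    At daisy: go left to mint.
      Visit mint.
      At mint: no left child.
      At mint: go right to elm.
        elm is a leaf — visit elm.
    At daisy: go right to cedar.
      cedar is a leaf — visit cedar.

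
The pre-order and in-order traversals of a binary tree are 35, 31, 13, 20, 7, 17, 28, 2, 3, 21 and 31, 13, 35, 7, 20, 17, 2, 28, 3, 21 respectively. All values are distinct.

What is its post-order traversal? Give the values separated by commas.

13, 31, 7, 2, 21, 3, 28, 17, 20, 35

The first element of pre-order is the root; it splits in-order into left and right subtrees.
Root 35: left subtree has 2 nodes {31, 13}, right has 7 {7, 20, 17, 2, 28, 3, 21}.
  Root 31: left subtree has 0 nodes { }, right has 1 {13}.
  Root 20: left subtree has 1 node {7}, right has 5 {17, 2, 28, 3, 21}.
    Root 17: left subtree has 0 nodes { }, right has 4 {2, 28, 3, 21}.
      Root 28: left subtree has 1 node {2}, right has 2 {3, 21}.
        Root 3: left subtree has 0 nodes { }, right has 1 {21}.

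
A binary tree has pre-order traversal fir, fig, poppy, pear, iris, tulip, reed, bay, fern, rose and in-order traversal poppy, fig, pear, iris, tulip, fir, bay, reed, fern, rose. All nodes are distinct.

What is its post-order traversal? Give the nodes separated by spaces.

The first element of pre-order is the root; it splits in-order into left and right subtrees.
Root fir: left subtree has 5 nodes {poppy, fig, pear, iris, tulip}, right has 4 {bay, reed, fern, rose}.
  Root fig: left subtree has 1 node {poppy}, right has 3 {pear, iris, tulip}.
    Root pear: left subtree has 0 nodes { }, right has 2 {iris, tulip}.
      Root iris: left subtree has 0 nodes { }, right has 1 {tulip}.
  Root reed: left subtree has 1 node {bay}, right has 2 {fern, rose}.
    Root fern: left subtree has 0 nodes { }, right has 1 {rose}.

poppy tulip iris pear fig bay rose fern reed fir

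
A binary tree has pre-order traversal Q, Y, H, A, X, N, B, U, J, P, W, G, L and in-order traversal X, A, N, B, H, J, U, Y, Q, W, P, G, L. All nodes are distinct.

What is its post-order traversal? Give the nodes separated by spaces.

The first element of pre-order is the root; it splits in-order into left and right subtrees.
Root Q: left subtree has 8 nodes {X, A, N, B, H, J, U, Y}, right has 4 {W, P, G, L}.
  Root Y: left subtree has 7 nodes {X, A, N, B, H, J, U}, right has 0 { }.
    Root H: left subtree has 4 nodes {X, A, N, B}, right has 2 {J, U}.
      Root A: left subtree has 1 node {X}, right has 2 {N, B}.
        Root N: left subtree has 0 nodes { }, right has 1 {B}.
      Root U: left subtree has 1 node {J}, right has 0 { }.
  Root P: left subtree has 1 node {W}, right has 2 {G, L}.
    Root G: left subtree has 0 nodes { }, right has 1 {L}.

X B N A J U H Y W L G P Q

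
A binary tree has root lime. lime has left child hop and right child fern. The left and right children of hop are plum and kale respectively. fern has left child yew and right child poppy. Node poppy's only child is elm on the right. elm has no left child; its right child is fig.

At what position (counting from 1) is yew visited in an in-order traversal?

5

In-order visits the left subtree, then the node, then the right subtree.
At lime: go left to hop.
  At hop: go left to plum.
    plum is a leaf — visit plum.
  Visit hop.
  At hop: go right to kale.
    kale is a leaf — visit kale.
Visit lime.
At lime: go right to fern.
  At fern: go left to yew.
    yew is a leaf — visit yew.
  Visit fern.
  At fern: go right to poppy.
    At poppy: no left child.
    Visit poppy.
    At poppy: go right to elm.
      At elm: no left child.
      Visit elm.
      At elm: go right to fig.
        fig is a leaf — visit fig.
Full in-order sequence: plum, hop, kale, lime, yew, fern, poppy, elm, fig.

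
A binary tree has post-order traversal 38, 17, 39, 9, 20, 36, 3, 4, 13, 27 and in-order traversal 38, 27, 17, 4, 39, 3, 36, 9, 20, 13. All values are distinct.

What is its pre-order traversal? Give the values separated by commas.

27, 38, 13, 4, 17, 3, 39, 36, 20, 9

The last element of post-order is the root; it splits in-order into left and right subtrees.
Root 27: left subtree has 1 node {38}, right has 8 {17, 4, 39, 3, 36, 9, 20, 13}.
  Root 13: left subtree has 7 nodes {17, 4, 39, 3, 36, 9, 20}, right has 0 { }.
    Root 4: left subtree has 1 node {17}, right has 5 {39, 3, 36, 9, 20}.
      Root 3: left subtree has 1 node {39}, right has 3 {36, 9, 20}.
        Root 36: left subtree has 0 nodes { }, right has 2 {9, 20}.
          Root 20: left subtree has 1 node {9}, right has 0 { }.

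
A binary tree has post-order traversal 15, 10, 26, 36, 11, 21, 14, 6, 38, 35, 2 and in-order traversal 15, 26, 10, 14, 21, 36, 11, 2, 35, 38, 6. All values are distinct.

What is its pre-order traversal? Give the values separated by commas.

2, 14, 26, 15, 10, 21, 11, 36, 35, 38, 6

The last element of post-order is the root; it splits in-order into left and right subtrees.
Root 2: left subtree has 7 nodes {15, 26, 10, 14, 21, 36, 11}, right has 3 {35, 38, 6}.
  Root 14: left subtree has 3 nodes {15, 26, 10}, right has 3 {21, 36, 11}.
    Root 26: left subtree has 1 node {15}, right has 1 {10}.
    Root 21: left subtree has 0 nodes { }, right has 2 {36, 11}.
      Root 11: left subtree has 1 node {36}, right has 0 { }.
  Root 35: left subtree has 0 nodes { }, right has 2 {38, 6}.
    Root 38: left subtree has 0 nodes { }, right has 1 {6}.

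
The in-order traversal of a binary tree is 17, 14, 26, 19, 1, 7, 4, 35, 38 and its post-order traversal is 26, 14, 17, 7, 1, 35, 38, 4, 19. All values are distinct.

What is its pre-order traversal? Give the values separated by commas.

19, 17, 14, 26, 4, 1, 7, 38, 35

The last element of post-order is the root; it splits in-order into left and right subtrees.
Root 19: left subtree has 3 nodes {17, 14, 26}, right has 5 {1, 7, 4, 35, 38}.
  Root 17: left subtree has 0 nodes { }, right has 2 {14, 26}.
    Root 14: left subtree has 0 nodes { }, right has 1 {26}.
  Root 4: left subtree has 2 nodes {1, 7}, right has 2 {35, 38}.
    Root 1: left subtree has 0 nodes { }, right has 1 {7}.
    Root 38: left subtree has 1 node {35}, right has 0 { }.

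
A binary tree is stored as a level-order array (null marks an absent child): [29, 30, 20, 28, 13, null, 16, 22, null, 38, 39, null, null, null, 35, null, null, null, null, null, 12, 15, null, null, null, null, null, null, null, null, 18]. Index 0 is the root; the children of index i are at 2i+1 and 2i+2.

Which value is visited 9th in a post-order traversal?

Post-order visits the left subtree, then the right subtree, then the node.
At 29: go left to 30.
  At 30: go left to 28.
    At 28: go left to 22.
      22 is a leaf — visit 22.
    At 28: no right child.
    Visit 28.
  At 30: go right to 13.
    At 13: go left to 38.
      At 38: no left child.
      At 38: go right to 12.
        12 is a leaf — visit 12.
      Visit 38.
    At 13: go right to 39.
      At 39: go left to 15.
        15 is a leaf — visit 15.
      At 39: no right child.
      Visit 39.
    Visit 13.
  Visit 30.
At 29: go right to 20.
  At 20: no left child.
  At 20: go right to 16.
    At 16: no left child.
    At 16: go right to 35.
      At 35: no left child.
      At 35: go right to 18.
        18 is a leaf — visit 18.
      Visit 35.
    Visit 16.
  Visit 20.
Visit 29.
Full post-order sequence: 22, 28, 12, 38, 15, 39, 13, 30, 18, 35, 16, 20, 29.

18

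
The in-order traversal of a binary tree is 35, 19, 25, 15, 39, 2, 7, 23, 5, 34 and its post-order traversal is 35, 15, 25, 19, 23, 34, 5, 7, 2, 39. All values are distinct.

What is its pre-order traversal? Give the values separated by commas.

The last element of post-order is the root; it splits in-order into left and right subtrees.
Root 39: left subtree has 4 nodes {35, 19, 25, 15}, right has 5 {2, 7, 23, 5, 34}.
  Root 19: left subtree has 1 node {35}, right has 2 {25, 15}.
    Root 25: left subtree has 0 nodes { }, right has 1 {15}.
  Root 2: left subtree has 0 nodes { }, right has 4 {7, 23, 5, 34}.
    Root 7: left subtree has 0 nodes { }, right has 3 {23, 5, 34}.
      Root 5: left subtree has 1 node {23}, right has 1 {34}.

39, 19, 35, 25, 15, 2, 7, 5, 23, 34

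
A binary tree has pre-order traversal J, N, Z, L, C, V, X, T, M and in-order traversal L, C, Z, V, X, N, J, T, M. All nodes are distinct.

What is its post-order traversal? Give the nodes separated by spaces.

C L X V Z N M T J

The first element of pre-order is the root; it splits in-order into left and right subtrees.
Root J: left subtree has 6 nodes {L, C, Z, V, X, N}, right has 2 {T, M}.
  Root N: left subtree has 5 nodes {L, C, Z, V, X}, right has 0 { }.
    Root Z: left subtree has 2 nodes {L, C}, right has 2 {V, X}.
      Root L: left subtree has 0 nodes { }, right has 1 {C}.
      Root V: left subtree has 0 nodes { }, right has 1 {X}.
  Root T: left subtree has 0 nodes { }, right has 1 {M}.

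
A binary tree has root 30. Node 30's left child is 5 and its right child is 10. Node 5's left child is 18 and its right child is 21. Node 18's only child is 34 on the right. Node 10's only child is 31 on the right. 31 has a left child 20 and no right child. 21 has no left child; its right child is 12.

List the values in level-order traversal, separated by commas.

Level-order visits nodes level by level from the root, left to right within each level.
Level 0: 30
Level 1: 5, 10
Level 2: 18, 21, 31
Level 3: 34, 12, 20

30, 5, 10, 18, 21, 31, 34, 12, 20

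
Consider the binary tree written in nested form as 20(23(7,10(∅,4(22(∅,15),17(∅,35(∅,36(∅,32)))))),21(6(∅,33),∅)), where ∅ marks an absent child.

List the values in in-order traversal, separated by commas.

In-order visits the left subtree, then the node, then the right subtree.
At 20: go left to 23.
  At 23: go left to 7.
    7 is a leaf — visit 7.
  Visit 23.
  At 23: go right to 10.
    At 10: no left child.
    Visit 10.
    At 10: go right to 4.
      At 4: go left to 22.
        At 22: no left child.
        Visit 22.
        At 22: go right to 15.
          15 is a leaf — visit 15.
      Visit 4.
      At 4: go right to 17.
        At 17: no left child.
        Visit 17.
        At 17: go right to 35.
          At 35: no left child.
          Visit 35.
          At 35: go right to 36.
            At 36: no left child.
            Visit 36.
            At 36: go right to 32.
              32 is a leaf — visit 32.
Visit 20.
At 20: go right to 21.
  At 21: go left to 6.
    At 6: no left child.
    Visit 6.
    At 6: go right to 33.
      33 is a leaf — visit 33.
  Visit 21.
  At 21: no right child.

7, 23, 10, 22, 15, 4, 17, 35, 36, 32, 20, 6, 33, 21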